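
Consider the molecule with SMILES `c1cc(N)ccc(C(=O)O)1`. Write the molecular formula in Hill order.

Atom tally by fragment:
  benzene ring core → C:6 H:6
  (− 2 ring H displaced by substituents)
  + NH2 → N:1 H:2
  + COOH → C:1 H:1 O:2
Element totals:
  C: 7
  H: 7
  N: 1
  O: 2

C7H7NO2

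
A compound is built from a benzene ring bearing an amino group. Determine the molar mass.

Atom tally by fragment:
  benzene ring core → C:6 H:6
  (− 1 ring H displaced by substituents)
  + NH2 → N:1 H:2
Element totals:
  C: 6
  H: 7
  N: 1
Molecular formula: C6H7N.
  M = 6(12.011) + 7(1.008) + 14.007
    = 72.066 + 7.056 + 14.007 = 93.129

93.13 g/mol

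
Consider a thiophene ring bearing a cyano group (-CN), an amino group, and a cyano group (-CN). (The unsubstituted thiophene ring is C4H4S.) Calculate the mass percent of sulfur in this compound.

21.49%

Atom tally by fragment:
  thiophene ring core → C:4 H:4 S:1
  (− 3 ring H displaced by substituents)
  + CN → C:1 N:1
  + NH2 → N:1 H:2
  + CN → C:1 N:1
Element totals:
  C: 6
  H: 3
  N: 3
  S: 1
Molecular formula: C6H3N3S.
Molar mass = 149.171 g/mol.
Mass from S: 1 × 32.06 = 32.060 g/mol.
%S = 32.060 / 149.171 × 100 = 21.49%.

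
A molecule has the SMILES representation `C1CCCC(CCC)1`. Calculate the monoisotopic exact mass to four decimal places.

112.1252

Atom tally by fragment:
  cyclopentane ring core → C:5 H:10
  (− 1 ring H displaced by substituents)
  + CH2CH2CH3 → C:3 H:7
Element totals:
  C: 8
  H: 16
Molecular formula: C8H16.
  M = 8(12.0) + 16(1.007825)
    = 96.000000 + 16.125200 = 112.125200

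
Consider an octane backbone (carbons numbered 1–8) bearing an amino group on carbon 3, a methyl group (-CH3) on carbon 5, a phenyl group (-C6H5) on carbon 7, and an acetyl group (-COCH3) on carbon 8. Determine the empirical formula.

C17H27NO

Atom tally by fragment:
  CH3 → C:1 H:3
  CH2 → C:1 H:2
  CH(NH2) → C:1 H:3 N:1
  CH2 → C:1 H:2
  CH(CH3) → C:2 H:4
  CH2 → C:1 H:2
  CH(C6H5) → C:7 H:6
  CH2COCH3 → C:3 H:5 O:1
Element totals:
  C: 17
  H: 27
  N: 1
  O: 1
Molecular formula: C17H27NO.
gcd of subscripts (17, 27, 1, 1) = 1, so the empirical formula equals the molecular formula.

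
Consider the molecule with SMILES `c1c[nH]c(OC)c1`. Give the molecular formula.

C5H7NO

Atom tally by fragment:
  pyrrole ring core → C:4 H:5 N:1
  (− 1 ring H displaced by substituents)
  + OCH3 → C:1 H:3 O:1
Element totals:
  C: 5
  H: 7
  N: 1
  O: 1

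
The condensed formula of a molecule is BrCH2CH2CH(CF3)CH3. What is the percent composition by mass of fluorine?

Atom tally by fragment:
  BrCH2 → C:1 H:2 Br:1
  CH2 → C:1 H:2
  CH(CF3) → C:2 H:1 F:3
  CH3 → C:1 H:3
Element totals:
  C: 5
  H: 8
  Br: 1
  F: 3
Molecular formula: C5H8BrF3.
Molar mass = 205.017 g/mol.
Mass from F: 3 × 18.998 = 56.994 g/mol.
%F = 56.994 / 205.017 × 100 = 27.80%.

27.80%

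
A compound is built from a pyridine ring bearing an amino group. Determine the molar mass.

94.12 g/mol

Atom tally by fragment:
  pyridine ring core → C:5 H:5 N:1
  (− 1 ring H displaced by substituents)
  + NH2 → N:1 H:2
Element totals:
  C: 5
  H: 6
  N: 2
Molecular formula: C5H6N2.
  M = 5(12.011) + 6(1.008) + 2(14.007)
    = 60.055 + 6.048 + 28.014 = 94.117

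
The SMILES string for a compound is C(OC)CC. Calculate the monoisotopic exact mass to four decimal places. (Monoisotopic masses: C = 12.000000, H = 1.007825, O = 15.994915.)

74.0732

Atom tally by fragment:
  CH3OCH2 → C:2 H:5 O:1
  CH2 → C:1 H:2
  CH3 → C:1 H:3
Element totals:
  C: 4
  H: 10
  O: 1
Molecular formula: C4H10O.
  M = 4(12.0) + 10(1.007825) + 15.994915
    = 48.000000 + 10.078250 + 15.994915 = 74.073165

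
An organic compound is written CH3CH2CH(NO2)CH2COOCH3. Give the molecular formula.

C6H11NO4

Atom tally by fragment:
  CH3 → C:1 H:3
  CH2 → C:1 H:2
  CH(NO2) → C:1 H:1 N:1 O:2
  CH2COOCH3 → C:3 H:5 O:2
Element totals:
  C: 6
  H: 11
  N: 1
  O: 4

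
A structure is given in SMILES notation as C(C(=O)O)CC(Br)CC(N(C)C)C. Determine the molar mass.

Atom tally by fragment:
  HOOCCH2 → C:2 H:3 O:2
  CH2 → C:1 H:2
  CH(Br) → C:1 H:1 Br:1
  CH2 → C:1 H:2
  CH(N(CH3)2) → C:3 H:7 N:1
  CH3 → C:1 H:3
Element totals:
  C: 9
  H: 18
  Br: 1
  N: 1
  O: 2
Molecular formula: C9H18BrNO2.
  M = 9(12.011) + 18(1.008) + 79.904 + 14.007 + 2(15.999)
    = 108.099 + 18.144 + 79.904 + 14.007 + 31.998 = 252.152

252.15 g/mol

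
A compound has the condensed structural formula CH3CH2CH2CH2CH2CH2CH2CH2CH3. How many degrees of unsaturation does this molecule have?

Element totals:
  C: 9
  H: 20
Molecular formula: C9H20.
DoU = (2C + 2 + N − H − X) / 2 = (2·9 + 2 + 0 − 20 − 0) / 2 = 0.

0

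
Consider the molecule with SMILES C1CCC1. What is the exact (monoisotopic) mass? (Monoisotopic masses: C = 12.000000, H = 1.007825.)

56.0626

Atom tally by fragment:
  cyclobutane ring core → C:4 H:8
Element totals:
  C: 4
  H: 8
Molecular formula: C4H8.
  M = 4(12.0) + 8(1.007825)
    = 48.000000 + 8.062600 = 56.062600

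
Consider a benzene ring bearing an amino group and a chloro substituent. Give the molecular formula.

C6H6ClN

Atom tally by fragment:
  benzene ring core → C:6 H:6
  (− 2 ring H displaced by substituents)
  + NH2 → N:1 H:2
  + Cl → Cl:1
Element totals:
  C: 6
  H: 6
  Cl: 1
  N: 1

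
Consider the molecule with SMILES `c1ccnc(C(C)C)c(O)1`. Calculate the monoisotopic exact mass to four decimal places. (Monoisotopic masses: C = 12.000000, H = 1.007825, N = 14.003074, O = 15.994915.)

Atom tally by fragment:
  pyridine ring core → C:5 H:5 N:1
  (− 2 ring H displaced by substituents)
  + CH(CH3)2 → C:3 H:7
  + OH → O:1 H:1
Element totals:
  C: 8
  H: 11
  N: 1
  O: 1
Molecular formula: C8H11NO.
  M = 8(12.0) + 11(1.007825) + 14.003074 + 15.994915
    = 96.000000 + 11.086075 + 14.003074 + 15.994915 = 137.084064

137.0841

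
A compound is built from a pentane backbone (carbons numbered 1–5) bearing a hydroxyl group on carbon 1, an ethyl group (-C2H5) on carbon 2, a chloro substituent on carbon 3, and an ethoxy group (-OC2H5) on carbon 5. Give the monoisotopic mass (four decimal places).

Atom tally by fragment:
  HOCH2 → C:1 H:3 O:1
  CH(C2H5) → C:3 H:6
  CH(Cl) → C:1 H:1 Cl:1
  CH2 → C:1 H:2
  CH2OC2H5 → C:3 H:7 O:1
Element totals:
  C: 9
  H: 19
  Cl: 1
  O: 2
Molecular formula: C9H19ClO2.
  M = 9(12.0) + 19(1.007825) + 34.968853 + 2(15.994915)
    = 108.000000 + 19.148675 + 34.968853 + 31.989830 = 194.107358

194.1074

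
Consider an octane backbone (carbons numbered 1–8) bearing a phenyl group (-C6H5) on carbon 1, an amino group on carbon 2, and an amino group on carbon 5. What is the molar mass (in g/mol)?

220.36 g/mol

Atom tally by fragment:
  C6H5CH2 → C:7 H:7
  CH(NH2) → C:1 H:3 N:1
  CH2 → C:1 H:2
  CH2 → C:1 H:2
  CH(NH2) → C:1 H:3 N:1
  CH2 → C:1 H:2
  CH2 → C:1 H:2
  CH3 → C:1 H:3
Element totals:
  C: 14
  H: 24
  N: 2
Molecular formula: C14H24N2.
  M = 14(12.011) + 24(1.008) + 2(14.007)
    = 168.154 + 24.192 + 28.014 = 220.360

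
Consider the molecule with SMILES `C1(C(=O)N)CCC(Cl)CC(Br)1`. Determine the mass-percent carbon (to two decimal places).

34.96%

Atom tally by fragment:
  cyclohexane ring core → C:6 H:12
  (− 3 ring H displaced by substituents)
  + CONH2 → C:1 H:2 O:1 N:1
  + Cl → Cl:1
  + Br → Br:1
Element totals:
  C: 7
  H: 11
  Br: 1
  Cl: 1
  N: 1
  O: 1
Molecular formula: C7H11BrClNO.
Molar mass = 240.525 g/mol.
Mass from C: 7 × 12.011 = 84.077 g/mol.
%C = 84.077 / 240.525 × 100 = 34.96%.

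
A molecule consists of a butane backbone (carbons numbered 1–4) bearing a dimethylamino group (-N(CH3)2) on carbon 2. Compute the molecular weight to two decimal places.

Atom tally by fragment:
  CH3 → C:1 H:3
  CH(N(CH3)2) → C:3 H:7 N:1
  CH2 → C:1 H:2
  CH3 → C:1 H:3
Element totals:
  C: 6
  H: 15
  N: 1
Molecular formula: C6H15N.
  M = 6(12.011) + 15(1.008) + 14.007
    = 72.066 + 15.120 + 14.007 = 101.193

101.19 g/mol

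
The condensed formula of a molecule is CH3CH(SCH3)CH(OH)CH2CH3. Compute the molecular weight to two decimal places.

134.24 g/mol

Element totals:
  C: 6
  H: 14
  O: 1
  S: 1
Molecular formula: C6H14OS.
  M = 6(12.011) + 14(1.008) + 15.999 + 32.06
    = 72.066 + 14.112 + 15.999 + 32.060 = 134.237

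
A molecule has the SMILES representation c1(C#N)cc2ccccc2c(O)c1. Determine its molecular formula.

C11H7NO

Atom tally by fragment:
  naphthalene ring system core → C:10 H:8
  (− 2 ring H displaced by substituents)
  + CN → C:1 N:1
  + OH → O:1 H:1
Element totals:
  C: 11
  H: 7
  N: 1
  O: 1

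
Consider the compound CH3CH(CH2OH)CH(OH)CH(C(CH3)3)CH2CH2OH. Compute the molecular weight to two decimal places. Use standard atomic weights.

Atom tally by fragment:
  CH3 → C:1 H:3
  CH(CH2OH) → C:2 H:4 O:1
  CH(OH) → C:1 H:2 O:1
  CH(C(CH3)3) → C:5 H:10
  CH2CH2OH → C:2 H:5 O:1
Element totals:
  C: 11
  H: 24
  O: 3
Molecular formula: C11H24O3.
  M = 11(12.011) + 24(1.008) + 3(15.999)
    = 132.121 + 24.192 + 47.997 = 204.310

204.31 g/mol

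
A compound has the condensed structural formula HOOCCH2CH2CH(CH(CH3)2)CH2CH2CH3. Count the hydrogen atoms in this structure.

20

Element totals:
  C: 10
  H: 20
  O: 2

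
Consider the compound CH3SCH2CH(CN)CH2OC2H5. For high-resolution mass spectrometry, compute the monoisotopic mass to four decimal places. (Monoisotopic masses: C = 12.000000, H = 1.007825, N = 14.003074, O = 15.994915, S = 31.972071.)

Element totals:
  C: 7
  H: 13
  N: 1
  O: 1
  S: 1
Molecular formula: C7H13NOS.
  M = 7(12.0) + 13(1.007825) + 14.003074 + 15.994915 + 31.972071
    = 84.000000 + 13.101725 + 14.003074 + 15.994915 + 31.972071 = 159.071785

159.0718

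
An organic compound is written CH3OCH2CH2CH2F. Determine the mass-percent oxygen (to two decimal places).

17.37%

Atom tally by fragment:
  CH3OCH2 → C:2 H:5 O:1
  CH2 → C:1 H:2
  CH2F → C:1 H:2 F:1
Element totals:
  C: 4
  H: 9
  F: 1
  O: 1
Molecular formula: C4H9FO.
Molar mass = 92.113 g/mol.
Mass from O: 1 × 15.999 = 15.999 g/mol.
%O = 15.999 / 92.113 × 100 = 17.37%.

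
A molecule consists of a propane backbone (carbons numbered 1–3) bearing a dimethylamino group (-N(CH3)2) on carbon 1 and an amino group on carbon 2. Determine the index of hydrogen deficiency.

0

Atom tally by fragment:
  (CH3)2NCH2 → C:3 H:8 N:1
  CH(NH2) → C:1 H:3 N:1
  CH3 → C:1 H:3
Element totals:
  C: 5
  H: 14
  N: 2
Molecular formula: C5H14N2.
DoU = (2C + 2 + N − H − X) / 2 = (2·5 + 2 + 2 − 14 − 0) / 2 = 0.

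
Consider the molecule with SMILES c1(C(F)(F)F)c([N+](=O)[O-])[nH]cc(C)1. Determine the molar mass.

194.11 g/mol

Atom tally by fragment:
  pyrrole ring core → C:4 H:5 N:1
  (− 3 ring H displaced by substituents)
  + CF3 → C:1 F:3
  + NO2 → N:1 O:2
  + CH3 → C:1 H:3
Element totals:
  C: 6
  H: 5
  F: 3
  N: 2
  O: 2
Molecular formula: C6H5F3N2O2.
  M = 6(12.011) + 5(1.008) + 3(18.998) + 2(14.007) + 2(15.999)
    = 72.066 + 5.040 + 56.994 + 28.014 + 31.998 = 194.112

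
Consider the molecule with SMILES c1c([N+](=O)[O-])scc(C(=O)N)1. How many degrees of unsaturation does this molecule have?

Atom tally by fragment:
  thiophene ring core → C:4 H:4 S:1
  (− 2 ring H displaced by substituents)
  + NO2 → N:1 O:2
  + CONH2 → C:1 H:2 O:1 N:1
Element totals:
  C: 5
  H: 4
  N: 2
  O: 3
  S: 1
Molecular formula: C5H4N2O3S.
DoU = (2C + 2 + N − H − X) / 2 = (2·5 + 2 + 2 − 4 − 0) / 2 = 5.

5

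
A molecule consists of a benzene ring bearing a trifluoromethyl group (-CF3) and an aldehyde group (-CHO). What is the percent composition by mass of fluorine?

Atom tally by fragment:
  benzene ring core → C:6 H:6
  (− 2 ring H displaced by substituents)
  + CF3 → C:1 F:3
  + CHO → C:1 H:1 O:1
Element totals:
  C: 8
  H: 5
  F: 3
  O: 1
Molecular formula: C8H5F3O.
Molar mass = 174.121 g/mol.
Mass from F: 3 × 18.998 = 56.994 g/mol.
%F = 56.994 / 174.121 × 100 = 32.73%.

32.73%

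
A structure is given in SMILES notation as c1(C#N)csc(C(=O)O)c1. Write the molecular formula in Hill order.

Atom tally by fragment:
  thiophene ring core → C:4 H:4 S:1
  (− 2 ring H displaced by substituents)
  + CN → C:1 N:1
  + COOH → C:1 H:1 O:2
Element totals:
  C: 6
  H: 3
  N: 1
  O: 2
  S: 1

C6H3NO2S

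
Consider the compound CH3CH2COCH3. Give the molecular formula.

C4H8O

Atom tally by fragment:
  CH3 → C:1 H:3
  CH2COCH3 → C:3 H:5 O:1
Element totals:
  C: 4
  H: 8
  O: 1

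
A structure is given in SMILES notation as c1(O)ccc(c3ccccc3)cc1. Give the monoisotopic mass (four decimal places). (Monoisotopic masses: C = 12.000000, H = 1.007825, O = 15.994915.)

Atom tally by fragment:
  benzene ring core → C:6 H:6
  (− 2 ring H displaced by substituents)
  + OH → O:1 H:1
  + C6H5 → C:6 H:5
Element totals:
  C: 12
  H: 10
  O: 1
Molecular formula: C12H10O.
  M = 12(12.0) + 10(1.007825) + 15.994915
    = 144.000000 + 10.078250 + 15.994915 = 170.073165

170.0732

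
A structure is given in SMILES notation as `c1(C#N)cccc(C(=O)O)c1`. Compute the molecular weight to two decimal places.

Atom tally by fragment:
  benzene ring core → C:6 H:6
  (− 2 ring H displaced by substituents)
  + CN → C:1 N:1
  + COOH → C:1 H:1 O:2
Element totals:
  C: 8
  H: 5
  N: 1
  O: 2
Molecular formula: C8H5NO2.
  M = 8(12.011) + 5(1.008) + 14.007 + 2(15.999)
    = 96.088 + 5.040 + 14.007 + 31.998 = 147.133

147.13 g/mol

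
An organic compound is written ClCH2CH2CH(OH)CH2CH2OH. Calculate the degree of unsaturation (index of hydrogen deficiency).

Atom tally by fragment:
  ClCH2 → C:1 H:2 Cl:1
  CH2 → C:1 H:2
  CH(OH) → C:1 H:2 O:1
  CH2 → C:1 H:2
  CH2OH → C:1 H:3 O:1
Element totals:
  C: 5
  H: 11
  Cl: 1
  O: 2
Molecular formula: C5H11ClO2.
DoU = (2C + 2 + N − H − X) / 2 = (2·5 + 2 + 0 − 11 − 1) / 2 = 0.

0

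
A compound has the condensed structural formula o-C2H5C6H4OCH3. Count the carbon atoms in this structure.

9

Atom tally by fragment:
  benzene ring core → C:6 H:6
  (− 2 ring H displaced by substituents)
  + C2H5 → C:2 H:5
  + OCH3 → C:1 H:3 O:1
Element totals:
  C: 9
  H: 12
  O: 1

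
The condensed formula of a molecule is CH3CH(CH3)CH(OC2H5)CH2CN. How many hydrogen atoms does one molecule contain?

Atom tally by fragment:
  CH3 → C:1 H:3
  CH(CH3) → C:2 H:4
  CH(OC2H5) → C:3 H:6 O:1
  CH2CN → C:2 H:2 N:1
Element totals:
  C: 8
  H: 15
  N: 1
  O: 1

15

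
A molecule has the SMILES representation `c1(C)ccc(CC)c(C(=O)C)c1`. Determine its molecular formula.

Atom tally by fragment:
  benzene ring core → C:6 H:6
  (− 3 ring H displaced by substituents)
  + CH3 → C:1 H:3
  + C2H5 → C:2 H:5
  + COCH3 → C:2 H:3 O:1
Element totals:
  C: 11
  H: 14
  O: 1

C11H14O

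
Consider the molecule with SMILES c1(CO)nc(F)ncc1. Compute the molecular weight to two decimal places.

Atom tally by fragment:
  pyrimidine ring core → C:4 H:4 N:2
  (− 2 ring H displaced by substituents)
  + CH2OH → C:1 H:3 O:1
  + F → F:1
Element totals:
  C: 5
  H: 5
  F: 1
  N: 2
  O: 1
Molecular formula: C5H5FN2O.
  M = 5(12.011) + 5(1.008) + 18.998 + 2(14.007) + 15.999
    = 60.055 + 5.040 + 18.998 + 28.014 + 15.999 = 128.106

128.11 g/mol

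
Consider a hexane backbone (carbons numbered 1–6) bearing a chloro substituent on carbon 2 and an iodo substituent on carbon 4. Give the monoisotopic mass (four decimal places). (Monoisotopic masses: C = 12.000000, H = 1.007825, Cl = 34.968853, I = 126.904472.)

245.9672

Atom tally by fragment:
  CH3 → C:1 H:3
  CH(Cl) → C:1 H:1 Cl:1
  CH2 → C:1 H:2
  CH(I) → C:1 H:1 I:1
  CH2 → C:1 H:2
  CH3 → C:1 H:3
Element totals:
  C: 6
  H: 12
  Cl: 1
  I: 1
Molecular formula: C6H12ClI.
  M = 6(12.0) + 12(1.007825) + 34.968853 + 126.904472
    = 72.000000 + 12.093900 + 34.968853 + 126.904472 = 245.967225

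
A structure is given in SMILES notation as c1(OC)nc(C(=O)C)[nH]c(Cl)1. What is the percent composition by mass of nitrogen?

Atom tally by fragment:
  imidazole ring core → C:3 H:4 N:2
  (− 3 ring H displaced by substituents)
  + OCH3 → C:1 H:3 O:1
  + COCH3 → C:2 H:3 O:1
  + Cl → Cl:1
Element totals:
  C: 6
  H: 7
  Cl: 1
  N: 2
  O: 2
Molecular formula: C6H7ClN2O2.
Molar mass = 174.584 g/mol.
Mass from N: 2 × 14.007 = 28.014 g/mol.
%N = 28.014 / 174.584 × 100 = 16.05%.

16.05%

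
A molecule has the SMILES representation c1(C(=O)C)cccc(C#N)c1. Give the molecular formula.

Atom tally by fragment:
  benzene ring core → C:6 H:6
  (− 2 ring H displaced by substituents)
  + COCH3 → C:2 H:3 O:1
  + CN → C:1 N:1
Element totals:
  C: 9
  H: 7
  N: 1
  O: 1

C9H7NO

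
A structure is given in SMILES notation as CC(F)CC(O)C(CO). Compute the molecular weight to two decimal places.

136.17 g/mol

Atom tally by fragment:
  CH3 → C:1 H:3
  CH(F) → C:1 H:1 F:1
  CH2 → C:1 H:2
  CH(OH) → C:1 H:2 O:1
  CH2CH2OH → C:2 H:5 O:1
Element totals:
  C: 6
  H: 13
  F: 1
  O: 2
Molecular formula: C6H13FO2.
  M = 6(12.011) + 13(1.008) + 18.998 + 2(15.999)
    = 72.066 + 13.104 + 18.998 + 31.998 = 136.166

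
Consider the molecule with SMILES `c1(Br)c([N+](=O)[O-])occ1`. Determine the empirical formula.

Atom tally by fragment:
  furan ring core → C:4 H:4 O:1
  (− 2 ring H displaced by substituents)
  + Br → Br:1
  + NO2 → N:1 O:2
Element totals:
  C: 4
  H: 2
  Br: 1
  N: 1
  O: 3
Molecular formula: C4H2BrNO3.
gcd of subscripts (1, 4, 2, 1, 3) = 1, so the empirical formula equals the molecular formula.

C4H2BrNO3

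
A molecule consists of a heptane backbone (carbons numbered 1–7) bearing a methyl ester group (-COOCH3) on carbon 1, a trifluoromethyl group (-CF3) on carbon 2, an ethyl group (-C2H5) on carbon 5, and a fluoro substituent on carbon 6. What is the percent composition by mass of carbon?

Atom tally by fragment:
  CH3OOCCH2 → C:3 H:5 O:2
  CH(CF3) → C:2 H:1 F:3
  CH2 → C:1 H:2
  CH2 → C:1 H:2
  CH(C2H5) → C:3 H:6
  CH(F) → C:1 H:1 F:1
  CH3 → C:1 H:3
Element totals:
  C: 12
  H: 20
  F: 4
  O: 2
Molecular formula: C12H20F4O2.
Molar mass = 272.282 g/mol.
Mass from C: 12 × 12.011 = 144.132 g/mol.
%C = 144.132 / 272.282 × 100 = 52.93%.

52.93%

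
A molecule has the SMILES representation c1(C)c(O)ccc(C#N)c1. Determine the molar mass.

133.15 g/mol

Atom tally by fragment:
  benzene ring core → C:6 H:6
  (− 3 ring H displaced by substituents)
  + CH3 → C:1 H:3
  + OH → O:1 H:1
  + CN → C:1 N:1
Element totals:
  C: 8
  H: 7
  N: 1
  O: 1
Molecular formula: C8H7NO.
  M = 8(12.011) + 7(1.008) + 14.007 + 15.999
    = 96.088 + 7.056 + 14.007 + 15.999 = 133.150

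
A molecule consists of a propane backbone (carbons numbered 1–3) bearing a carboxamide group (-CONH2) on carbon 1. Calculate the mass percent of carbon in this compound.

55.15%

Atom tally by fragment:
  H2NOCCH2 → C:2 H:4 O:1 N:1
  CH2 → C:1 H:2
  CH3 → C:1 H:3
Element totals:
  C: 4
  H: 9
  N: 1
  O: 1
Molecular formula: C4H9NO.
Molar mass = 87.122 g/mol.
Mass from C: 4 × 12.011 = 48.044 g/mol.
%C = 48.044 / 87.122 × 100 = 55.15%.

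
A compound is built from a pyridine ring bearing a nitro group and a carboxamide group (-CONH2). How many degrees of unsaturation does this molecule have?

6

Atom tally by fragment:
  pyridine ring core → C:5 H:5 N:1
  (− 2 ring H displaced by substituents)
  + NO2 → N:1 O:2
  + CONH2 → C:1 H:2 O:1 N:1
Element totals:
  C: 6
  H: 5
  N: 3
  O: 3
Molecular formula: C6H5N3O3.
DoU = (2C + 2 + N − H − X) / 2 = (2·6 + 2 + 3 − 5 − 0) / 2 = 6.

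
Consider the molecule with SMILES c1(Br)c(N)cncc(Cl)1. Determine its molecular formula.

C5H4BrClN2

Atom tally by fragment:
  pyridine ring core → C:5 H:5 N:1
  (− 3 ring H displaced by substituents)
  + Br → Br:1
  + NH2 → N:1 H:2
  + Cl → Cl:1
Element totals:
  C: 5
  H: 4
  Br: 1
  Cl: 1
  N: 2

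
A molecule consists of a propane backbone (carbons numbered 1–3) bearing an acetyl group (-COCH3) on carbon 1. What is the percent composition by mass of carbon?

Atom tally by fragment:
  CH3COCH2 → C:3 H:5 O:1
  CH2 → C:1 H:2
  CH3 → C:1 H:3
Element totals:
  C: 5
  H: 10
  O: 1
Molecular formula: C5H10O.
Molar mass = 86.134 g/mol.
Mass from C: 5 × 12.011 = 60.055 g/mol.
%C = 60.055 / 86.134 × 100 = 69.72%.

69.72%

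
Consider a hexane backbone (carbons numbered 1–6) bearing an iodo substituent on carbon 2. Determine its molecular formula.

Atom tally by fragment:
  CH3 → C:1 H:3
  CH(I) → C:1 H:1 I:1
  CH2 → C:1 H:2
  CH2 → C:1 H:2
  CH2 → C:1 H:2
  CH3 → C:1 H:3
Element totals:
  C: 6
  H: 13
  I: 1

C6H13I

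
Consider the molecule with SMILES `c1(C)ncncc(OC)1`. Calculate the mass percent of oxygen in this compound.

Atom tally by fragment:
  pyrimidine ring core → C:4 H:4 N:2
  (− 2 ring H displaced by substituents)
  + CH3 → C:1 H:3
  + OCH3 → C:1 H:3 O:1
Element totals:
  C: 6
  H: 8
  N: 2
  O: 1
Molecular formula: C6H8N2O.
Molar mass = 124.143 g/mol.
Mass from O: 1 × 15.999 = 15.999 g/mol.
%O = 15.999 / 124.143 × 100 = 12.89%.

12.89%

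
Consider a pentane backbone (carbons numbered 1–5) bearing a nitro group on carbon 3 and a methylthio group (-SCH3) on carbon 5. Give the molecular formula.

C6H13NO2S

Atom tally by fragment:
  CH3 → C:1 H:3
  CH2 → C:1 H:2
  CH(NO2) → C:1 H:1 N:1 O:2
  CH2 → C:1 H:2
  CH2SCH3 → C:2 H:5 S:1
Element totals:
  C: 6
  H: 13
  N: 1
  O: 2
  S: 1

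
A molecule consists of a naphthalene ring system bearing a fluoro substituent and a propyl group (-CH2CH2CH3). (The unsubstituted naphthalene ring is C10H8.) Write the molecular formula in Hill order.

Atom tally by fragment:
  naphthalene ring system core → C:10 H:8
  (− 2 ring H displaced by substituents)
  + F → F:1
  + CH2CH2CH3 → C:3 H:7
Element totals:
  C: 13
  H: 13
  F: 1

C13H13F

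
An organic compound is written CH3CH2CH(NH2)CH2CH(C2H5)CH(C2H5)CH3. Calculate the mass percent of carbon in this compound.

77.12%

Atom tally by fragment:
  CH3 → C:1 H:3
  CH2 → C:1 H:2
  CH(NH2) → C:1 H:3 N:1
  CH2 → C:1 H:2
  CH(C2H5) → C:3 H:6
  CH(C2H5) → C:3 H:6
  CH3 → C:1 H:3
Element totals:
  C: 11
  H: 25
  N: 1
Molecular formula: C11H25N.
Molar mass = 171.328 g/mol.
Mass from C: 11 × 12.011 = 132.121 g/mol.
%C = 132.121 / 171.328 × 100 = 77.12%.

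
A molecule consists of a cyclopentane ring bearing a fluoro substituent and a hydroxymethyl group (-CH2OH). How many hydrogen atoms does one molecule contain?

11

Atom tally by fragment:
  cyclopentane ring core → C:5 H:10
  (− 2 ring H displaced by substituents)
  + F → F:1
  + CH2OH → C:1 H:3 O:1
Element totals:
  C: 6
  H: 11
  F: 1
  O: 1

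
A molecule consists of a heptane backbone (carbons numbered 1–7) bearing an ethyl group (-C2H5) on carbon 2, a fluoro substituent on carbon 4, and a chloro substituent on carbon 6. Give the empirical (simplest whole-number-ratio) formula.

C9H18ClF

Atom tally by fragment:
  CH3 → C:1 H:3
  CH(C2H5) → C:3 H:6
  CH2 → C:1 H:2
  CH(F) → C:1 H:1 F:1
  CH2 → C:1 H:2
  CH(Cl) → C:1 H:1 Cl:1
  CH3 → C:1 H:3
Element totals:
  C: 9
  H: 18
  Cl: 1
  F: 1
Molecular formula: C9H18ClF.
gcd of subscripts (9, 1, 1, 18) = 1, so the empirical formula equals the molecular formula.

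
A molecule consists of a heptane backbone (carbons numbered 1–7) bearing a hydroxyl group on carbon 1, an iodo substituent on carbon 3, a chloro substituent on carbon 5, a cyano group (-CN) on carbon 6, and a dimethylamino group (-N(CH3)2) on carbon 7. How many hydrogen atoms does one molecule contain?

18

Atom tally by fragment:
  HOCH2 → C:1 H:3 O:1
  CH2 → C:1 H:2
  CH(I) → C:1 H:1 I:1
  CH2 → C:1 H:2
  CH(Cl) → C:1 H:1 Cl:1
  CH(CN) → C:2 H:1 N:1
  CH2N(CH3)2 → C:3 H:8 N:1
Element totals:
  C: 10
  H: 18
  Cl: 1
  I: 1
  N: 2
  O: 1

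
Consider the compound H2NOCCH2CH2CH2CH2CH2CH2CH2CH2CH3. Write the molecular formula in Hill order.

Element totals:
  C: 10
  H: 21
  N: 1
  O: 1

C10H21NO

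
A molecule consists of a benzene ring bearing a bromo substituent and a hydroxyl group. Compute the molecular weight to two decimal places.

Atom tally by fragment:
  benzene ring core → C:6 H:6
  (− 2 ring H displaced by substituents)
  + Br → Br:1
  + OH → O:1 H:1
Element totals:
  C: 6
  H: 5
  Br: 1
  O: 1
Molecular formula: C6H5BrO.
  M = 6(12.011) + 5(1.008) + 79.904 + 15.999
    = 72.066 + 5.040 + 79.904 + 15.999 = 173.009

173.01 g/mol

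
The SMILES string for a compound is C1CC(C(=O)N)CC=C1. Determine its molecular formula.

Atom tally by fragment:
  cyclohexene ring core → C:6 H:10
  (− 1 ring H displaced by substituents)
  + CONH2 → C:1 H:2 O:1 N:1
Element totals:
  C: 7
  H: 11
  N: 1
  O: 1

C7H11NO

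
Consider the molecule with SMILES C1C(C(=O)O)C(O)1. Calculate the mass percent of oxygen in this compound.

47.01%

Atom tally by fragment:
  cyclopropane ring core → C:3 H:6
  (− 2 ring H displaced by substituents)
  + COOH → C:1 H:1 O:2
  + OH → O:1 H:1
Element totals:
  C: 4
  H: 6
  O: 3
Molecular formula: C4H6O3.
Molar mass = 102.089 g/mol.
Mass from O: 3 × 15.999 = 47.997 g/mol.
%O = 47.997 / 102.089 × 100 = 47.01%.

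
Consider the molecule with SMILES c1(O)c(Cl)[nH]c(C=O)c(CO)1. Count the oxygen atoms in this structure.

3

Atom tally by fragment:
  pyrrole ring core → C:4 H:5 N:1
  (− 4 ring H displaced by substituents)
  + OH → O:1 H:1
  + Cl → Cl:1
  + CHO → C:1 H:1 O:1
  + CH2OH → C:1 H:3 O:1
Element totals:
  C: 6
  H: 6
  Cl: 1
  N: 1
  O: 3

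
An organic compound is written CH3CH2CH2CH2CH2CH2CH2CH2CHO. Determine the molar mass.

142.24 g/mol

Atom tally by fragment:
  CH3 → C:1 H:3
  CH2 → C:1 H:2
  CH2 → C:1 H:2
  CH2 → C:1 H:2
  CH2 → C:1 H:2
  CH2 → C:1 H:2
  CH2 → C:1 H:2
  CH2CHO → C:2 H:3 O:1
Element totals:
  C: 9
  H: 18
  O: 1
Molecular formula: C9H18O.
  M = 9(12.011) + 18(1.008) + 15.999
    = 108.099 + 18.144 + 15.999 = 142.242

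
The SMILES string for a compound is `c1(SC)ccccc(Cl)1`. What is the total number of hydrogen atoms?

7

Atom tally by fragment:
  benzene ring core → C:6 H:6
  (− 2 ring H displaced by substituents)
  + SCH3 → C:1 H:3 S:1
  + Cl → Cl:1
Element totals:
  C: 7
  H: 7
  Cl: 1
  S: 1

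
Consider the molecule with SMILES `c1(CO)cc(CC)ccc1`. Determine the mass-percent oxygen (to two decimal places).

Atom tally by fragment:
  benzene ring core → C:6 H:6
  (− 2 ring H displaced by substituents)
  + CH2OH → C:1 H:3 O:1
  + C2H5 → C:2 H:5
Element totals:
  C: 9
  H: 12
  O: 1
Molecular formula: C9H12O.
Molar mass = 136.194 g/mol.
Mass from O: 1 × 15.999 = 15.999 g/mol.
%O = 15.999 / 136.194 × 100 = 11.75%.

11.75%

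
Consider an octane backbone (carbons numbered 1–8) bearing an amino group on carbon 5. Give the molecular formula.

C8H19N

Atom tally by fragment:
  CH3 → C:1 H:3
  CH2 → C:1 H:2
  CH2 → C:1 H:2
  CH2 → C:1 H:2
  CH(NH2) → C:1 H:3 N:1
  CH2 → C:1 H:2
  CH2 → C:1 H:2
  CH3 → C:1 H:3
Element totals:
  C: 8
  H: 19
  N: 1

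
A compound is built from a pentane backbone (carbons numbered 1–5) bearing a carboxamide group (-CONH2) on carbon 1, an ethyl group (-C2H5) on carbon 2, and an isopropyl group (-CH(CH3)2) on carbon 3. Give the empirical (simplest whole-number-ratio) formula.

C11H23NO

Atom tally by fragment:
  H2NOCCH2 → C:2 H:4 O:1 N:1
  CH(C2H5) → C:3 H:6
  CH(CH(CH3)2) → C:4 H:8
  CH2 → C:1 H:2
  CH3 → C:1 H:3
Element totals:
  C: 11
  H: 23
  N: 1
  O: 1
Molecular formula: C11H23NO.
gcd of subscripts (11, 23, 1, 1) = 1, so the empirical formula equals the molecular formula.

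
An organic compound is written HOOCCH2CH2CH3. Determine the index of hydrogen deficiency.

1

Element totals:
  C: 4
  H: 8
  O: 2
Molecular formula: C4H8O2.
DoU = (2C + 2 + N − H − X) / 2 = (2·4 + 2 + 0 − 8 − 0) / 2 = 1.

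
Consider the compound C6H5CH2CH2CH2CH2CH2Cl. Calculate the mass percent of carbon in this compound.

72.32%

Atom tally by fragment:
  C6H5CH2 → C:7 H:7
  CH2 → C:1 H:2
  CH2 → C:1 H:2
  CH2 → C:1 H:2
  CH2Cl → C:1 H:2 Cl:1
Element totals:
  C: 11
  H: 15
  Cl: 1
Molecular formula: C11H15Cl.
Molar mass = 182.691 g/mol.
Mass from C: 11 × 12.011 = 132.121 g/mol.
%C = 132.121 / 182.691 × 100 = 72.32%.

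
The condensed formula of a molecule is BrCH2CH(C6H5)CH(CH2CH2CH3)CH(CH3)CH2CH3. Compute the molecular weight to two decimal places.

297.28 g/mol

Atom tally by fragment:
  BrCH2 → C:1 H:2 Br:1
  CH(C6H5) → C:7 H:6
  CH(CH2CH2CH3) → C:4 H:8
  CH(CH3) → C:2 H:4
  CH2 → C:1 H:2
  CH3 → C:1 H:3
Element totals:
  C: 16
  H: 25
  Br: 1
Molecular formula: C16H25Br.
  M = 16(12.011) + 25(1.008) + 79.904
    = 192.176 + 25.200 + 79.904 = 297.280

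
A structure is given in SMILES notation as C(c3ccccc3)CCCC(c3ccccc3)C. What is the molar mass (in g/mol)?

Atom tally by fragment:
  C6H5CH2 → C:7 H:7
  CH2 → C:1 H:2
  CH2 → C:1 H:2
  CH2 → C:1 H:2
  CH(C6H5) → C:7 H:6
  CH3 → C:1 H:3
Element totals:
  C: 18
  H: 22
Molecular formula: C18H22.
  M = 18(12.011) + 22(1.008)
    = 216.198 + 22.176 = 238.374

238.37 g/mol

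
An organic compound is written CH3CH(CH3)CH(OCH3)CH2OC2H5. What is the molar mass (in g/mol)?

Element totals:
  C: 8
  H: 18
  O: 2
Molecular formula: C8H18O2.
  M = 8(12.011) + 18(1.008) + 2(15.999)
    = 96.088 + 18.144 + 31.998 = 146.230

146.23 g/mol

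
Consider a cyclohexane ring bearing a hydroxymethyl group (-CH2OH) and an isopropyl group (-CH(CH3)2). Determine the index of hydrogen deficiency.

1

Atom tally by fragment:
  cyclohexane ring core → C:6 H:12
  (− 2 ring H displaced by substituents)
  + CH2OH → C:1 H:3 O:1
  + CH(CH3)2 → C:3 H:7
Element totals:
  C: 10
  H: 20
  O: 1
Molecular formula: C10H20O.
DoU = (2C + 2 + N − H − X) / 2 = (2·10 + 2 + 0 − 20 − 0) / 2 = 1.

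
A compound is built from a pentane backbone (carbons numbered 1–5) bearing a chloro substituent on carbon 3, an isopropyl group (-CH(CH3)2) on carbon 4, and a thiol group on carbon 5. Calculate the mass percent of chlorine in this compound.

Atom tally by fragment:
  CH3 → C:1 H:3
  CH2 → C:1 H:2
  CH(Cl) → C:1 H:1 Cl:1
  CH(CH(CH3)2) → C:4 H:8
  CH2SH → C:1 H:3 S:1
Element totals:
  C: 8
  H: 17
  Cl: 1
  S: 1
Molecular formula: C8H17ClS.
Molar mass = 180.734 g/mol.
Mass from Cl: 1 × 35.45 = 35.450 g/mol.
%Cl = 35.450 / 180.734 × 100 = 19.61%.

19.61%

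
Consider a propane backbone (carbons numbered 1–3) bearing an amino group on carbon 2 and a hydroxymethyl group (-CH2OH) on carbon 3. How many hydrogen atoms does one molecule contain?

11

Atom tally by fragment:
  CH3 → C:1 H:3
  CH(NH2) → C:1 H:3 N:1
  CH2CH2OH → C:2 H:5 O:1
Element totals:
  C: 4
  H: 11
  N: 1
  O: 1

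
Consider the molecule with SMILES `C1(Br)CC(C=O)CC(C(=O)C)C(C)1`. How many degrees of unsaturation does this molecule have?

Atom tally by fragment:
  cyclohexane ring core → C:6 H:12
  (− 4 ring H displaced by substituents)
  + Br → Br:1
  + CHO → C:1 H:1 O:1
  + COCH3 → C:2 H:3 O:1
  + CH3 → C:1 H:3
Element totals:
  C: 10
  H: 15
  Br: 1
  O: 2
Molecular formula: C10H15BrO2.
DoU = (2C + 2 + N − H − X) / 2 = (2·10 + 2 + 0 − 15 − 1) / 2 = 3.

3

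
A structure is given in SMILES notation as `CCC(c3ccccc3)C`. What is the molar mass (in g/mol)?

134.22 g/mol

Atom tally by fragment:
  CH3 → C:1 H:3
  CH2 → C:1 H:2
  CH(C6H5) → C:7 H:6
  CH3 → C:1 H:3
Element totals:
  C: 10
  H: 14
Molecular formula: C10H14.
  M = 10(12.011) + 14(1.008)
    = 120.110 + 14.112 = 134.222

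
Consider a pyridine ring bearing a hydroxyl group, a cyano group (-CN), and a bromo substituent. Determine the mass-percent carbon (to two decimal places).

Atom tally by fragment:
  pyridine ring core → C:5 H:5 N:1
  (− 3 ring H displaced by substituents)
  + OH → O:1 H:1
  + CN → C:1 N:1
  + Br → Br:1
Element totals:
  C: 6
  H: 3
  Br: 1
  N: 2
  O: 1
Molecular formula: C6H3BrN2O.
Molar mass = 199.007 g/mol.
Mass from C: 6 × 12.011 = 72.066 g/mol.
%C = 72.066 / 199.007 × 100 = 36.21%.

36.21%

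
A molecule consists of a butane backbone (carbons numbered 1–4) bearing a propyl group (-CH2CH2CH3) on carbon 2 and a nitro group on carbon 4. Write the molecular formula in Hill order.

C7H15NO2

Atom tally by fragment:
  CH3 → C:1 H:3
  CH(CH2CH2CH3) → C:4 H:8
  CH2 → C:1 H:2
  CH2NO2 → C:1 H:2 N:1 O:2
Element totals:
  C: 7
  H: 15
  N: 1
  O: 2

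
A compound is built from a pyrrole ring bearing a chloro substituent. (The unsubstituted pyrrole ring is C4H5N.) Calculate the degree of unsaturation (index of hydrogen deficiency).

Atom tally by fragment:
  pyrrole ring core → C:4 H:5 N:1
  (− 1 ring H displaced by substituents)
  + Cl → Cl:1
Element totals:
  C: 4
  H: 4
  Cl: 1
  N: 1
Molecular formula: C4H4ClN.
DoU = (2C + 2 + N − H − X) / 2 = (2·4 + 2 + 1 − 4 − 1) / 2 = 3.

3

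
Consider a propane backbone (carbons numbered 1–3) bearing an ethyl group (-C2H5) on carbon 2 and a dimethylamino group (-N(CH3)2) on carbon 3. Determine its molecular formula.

Atom tally by fragment:
  CH3 → C:1 H:3
  CH(C2H5) → C:3 H:6
  CH2N(CH3)2 → C:3 H:8 N:1
Element totals:
  C: 7
  H: 17
  N: 1

C7H17N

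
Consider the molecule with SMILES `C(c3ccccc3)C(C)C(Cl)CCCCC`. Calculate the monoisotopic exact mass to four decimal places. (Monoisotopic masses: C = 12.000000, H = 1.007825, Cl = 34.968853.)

238.1488

Atom tally by fragment:
  C6H5CH2 → C:7 H:7
  CH(CH3) → C:2 H:4
  CH(Cl) → C:1 H:1 Cl:1
  CH2 → C:1 H:2
  CH2 → C:1 H:2
  CH2 → C:1 H:2
  CH2 → C:1 H:2
  CH3 → C:1 H:3
Element totals:
  C: 15
  H: 23
  Cl: 1
Molecular formula: C15H23Cl.
  M = 15(12.0) + 23(1.007825) + 34.968853
    = 180.000000 + 23.179975 + 34.968853 = 238.148828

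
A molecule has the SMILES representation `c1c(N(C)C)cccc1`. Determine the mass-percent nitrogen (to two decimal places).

11.56%

Atom tally by fragment:
  benzene ring core → C:6 H:6
  (− 1 ring H displaced by substituents)
  + N(CH3)2 → N:1 C:2 H:6
Element totals:
  C: 8
  H: 11
  N: 1
Molecular formula: C8H11N.
Molar mass = 121.183 g/mol.
Mass from N: 1 × 14.007 = 14.007 g/mol.
%N = 14.007 / 121.183 × 100 = 11.56%.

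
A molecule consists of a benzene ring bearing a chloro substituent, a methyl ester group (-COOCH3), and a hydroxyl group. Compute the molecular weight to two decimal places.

Atom tally by fragment:
  benzene ring core → C:6 H:6
  (− 3 ring H displaced by substituents)
  + Cl → Cl:1
  + COOCH3 → C:2 H:3 O:2
  + OH → O:1 H:1
Element totals:
  C: 8
  H: 7
  Cl: 1
  O: 3
Molecular formula: C8H7ClO3.
  M = 8(12.011) + 7(1.008) + 35.45 + 3(15.999)
    = 96.088 + 7.056 + 35.450 + 47.997 = 186.591

186.59 g/mol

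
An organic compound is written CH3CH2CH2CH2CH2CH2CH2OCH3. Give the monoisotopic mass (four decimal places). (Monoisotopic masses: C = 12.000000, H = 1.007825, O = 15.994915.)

Atom tally by fragment:
  CH3 → C:1 H:3
  CH2 → C:1 H:2
  CH2 → C:1 H:2
  CH2 → C:1 H:2
  CH2 → C:1 H:2
  CH2 → C:1 H:2
  CH2OCH3 → C:2 H:5 O:1
Element totals:
  C: 8
  H: 18
  O: 1
Molecular formula: C8H18O.
  M = 8(12.0) + 18(1.007825) + 15.994915
    = 96.000000 + 18.140850 + 15.994915 = 130.135765

130.1358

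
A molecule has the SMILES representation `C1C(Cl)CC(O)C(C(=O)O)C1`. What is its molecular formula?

Atom tally by fragment:
  cyclohexane ring core → C:6 H:12
  (− 3 ring H displaced by substituents)
  + Cl → Cl:1
  + OH → O:1 H:1
  + COOH → C:1 H:1 O:2
Element totals:
  C: 7
  H: 11
  Cl: 1
  O: 3

C7H11ClO3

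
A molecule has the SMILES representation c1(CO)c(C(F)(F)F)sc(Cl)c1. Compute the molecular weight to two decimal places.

216.60 g/mol

Atom tally by fragment:
  thiophene ring core → C:4 H:4 S:1
  (− 3 ring H displaced by substituents)
  + CH2OH → C:1 H:3 O:1
  + CF3 → C:1 F:3
  + Cl → Cl:1
Element totals:
  C: 6
  H: 4
  Cl: 1
  F: 3
  O: 1
  S: 1
Molecular formula: C6H4ClF3OS.
  M = 6(12.011) + 4(1.008) + 35.45 + 3(18.998) + 15.999 + 32.06
    = 72.066 + 4.032 + 35.450 + 56.994 + 15.999 + 32.060 = 216.601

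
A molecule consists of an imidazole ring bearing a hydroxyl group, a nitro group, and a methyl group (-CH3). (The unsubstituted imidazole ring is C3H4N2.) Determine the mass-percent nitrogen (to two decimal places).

29.36%

Atom tally by fragment:
  imidazole ring core → C:3 H:4 N:2
  (− 3 ring H displaced by substituents)
  + OH → O:1 H:1
  + NO2 → N:1 O:2
  + CH3 → C:1 H:3
Element totals:
  C: 4
  H: 5
  N: 3
  O: 3
Molecular formula: C4H5N3O3.
Molar mass = 143.102 g/mol.
Mass from N: 3 × 14.007 = 42.021 g/mol.
%N = 42.021 / 143.102 × 100 = 29.36%.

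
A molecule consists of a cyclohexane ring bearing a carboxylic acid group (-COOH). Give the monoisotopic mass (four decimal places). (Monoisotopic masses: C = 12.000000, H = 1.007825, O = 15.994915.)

128.0837

Atom tally by fragment:
  cyclohexane ring core → C:6 H:12
  (− 1 ring H displaced by substituents)
  + COOH → C:1 H:1 O:2
Element totals:
  C: 7
  H: 12
  O: 2
Molecular formula: C7H12O2.
  M = 7(12.0) + 12(1.007825) + 2(15.994915)
    = 84.000000 + 12.093900 + 31.989830 = 128.083730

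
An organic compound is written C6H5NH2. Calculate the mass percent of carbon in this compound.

Element totals:
  C: 6
  H: 7
  N: 1
Molecular formula: C6H7N.
Molar mass = 93.129 g/mol.
Mass from C: 6 × 12.011 = 72.066 g/mol.
%C = 72.066 / 93.129 × 100 = 77.38%.

77.38%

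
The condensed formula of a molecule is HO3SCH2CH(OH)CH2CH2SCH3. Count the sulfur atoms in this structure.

Atom tally by fragment:
  HO3SCH2 → C:1 H:3 S:1 O:3
  CH(OH) → C:1 H:2 O:1
  CH2 → C:1 H:2
  CH2SCH3 → C:2 H:5 S:1
Element totals:
  C: 5
  H: 12
  O: 4
  S: 2

2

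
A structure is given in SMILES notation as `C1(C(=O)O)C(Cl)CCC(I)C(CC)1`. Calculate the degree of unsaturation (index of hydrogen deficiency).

2

Atom tally by fragment:
  cyclohexane ring core → C:6 H:12
  (− 4 ring H displaced by substituents)
  + COOH → C:1 H:1 O:2
  + Cl → Cl:1
  + I → I:1
  + C2H5 → C:2 H:5
Element totals:
  C: 9
  H: 14
  Cl: 1
  I: 1
  O: 2
Molecular formula: C9H14ClIO2.
DoU = (2C + 2 + N − H − X) / 2 = (2·9 + 2 + 0 − 14 − 2) / 2 = 2.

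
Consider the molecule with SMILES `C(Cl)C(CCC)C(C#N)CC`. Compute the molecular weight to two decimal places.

173.68 g/mol

Atom tally by fragment:
  ClCH2 → C:1 H:2 Cl:1
  CH(CH2CH2CH3) → C:4 H:8
  CH(CN) → C:2 H:1 N:1
  CH2 → C:1 H:2
  CH3 → C:1 H:3
Element totals:
  C: 9
  H: 16
  Cl: 1
  N: 1
Molecular formula: C9H16ClN.
  M = 9(12.011) + 16(1.008) + 35.45 + 14.007
    = 108.099 + 16.128 + 35.450 + 14.007 = 173.684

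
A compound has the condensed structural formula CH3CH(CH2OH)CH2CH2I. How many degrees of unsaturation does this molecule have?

Atom tally by fragment:
  CH3 → C:1 H:3
  CH(CH2OH) → C:2 H:4 O:1
  CH2 → C:1 H:2
  CH2I → C:1 H:2 I:1
Element totals:
  C: 5
  H: 11
  I: 1
  O: 1
Molecular formula: C5H11IO.
DoU = (2C + 2 + N − H − X) / 2 = (2·5 + 2 + 0 − 11 − 1) / 2 = 0.

0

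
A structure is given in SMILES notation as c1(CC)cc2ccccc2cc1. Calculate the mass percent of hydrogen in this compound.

7.74%

Atom tally by fragment:
  naphthalene ring system core → C:10 H:8
  (− 1 ring H displaced by substituents)
  + C2H5 → C:2 H:5
Element totals:
  C: 12
  H: 12
Molecular formula: C12H12.
Molar mass = 156.228 g/mol.
Mass from H: 12 × 1.008 = 12.096 g/mol.
%H = 12.096 / 156.228 × 100 = 7.74%.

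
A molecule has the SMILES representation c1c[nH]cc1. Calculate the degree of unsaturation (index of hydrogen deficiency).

3

Atom tally by fragment:
  pyrrole ring core → C:4 H:5 N:1
Element totals:
  C: 4
  H: 5
  N: 1
Molecular formula: C4H5N.
DoU = (2C + 2 + N − H − X) / 2 = (2·4 + 2 + 1 − 5 − 0) / 2 = 3.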